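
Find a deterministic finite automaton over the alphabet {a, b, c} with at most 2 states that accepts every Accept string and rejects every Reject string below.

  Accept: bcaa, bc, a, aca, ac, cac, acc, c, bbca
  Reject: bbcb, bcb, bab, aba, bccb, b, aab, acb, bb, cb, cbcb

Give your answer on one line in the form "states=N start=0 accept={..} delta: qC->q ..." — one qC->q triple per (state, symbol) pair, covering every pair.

Fold the examples into a partial DFA from state 0: repeatedly fix the first undefined (state, symbol) met by the shortest-then-alphabetical prefix, trying targets in increasing order and rejecting any under which an Accept and a Reject string meet in one state with the same remainder; add a state when all current targets are rejected. Accepting states are where Accept strings end.
a: 0a undefined. 0a->0: ok.
b: 0b undefined. 0b->0: no, a/bab meet in 0. Open state 1: 0b->1.
c: 0c undefined. 0c->0: ok.
ba: 1a undefined. 1a->0: no, a/aba meet in 0. 1a->1: ok.
bb: 1b undefined. 1b->0: no, a/bab meet in 0. 1b->1: ok.
bc: 1c undefined. 1c->0: ok.
All examples now run through 2 states with every (state, symbol) defined. Accept strings end in {0}, Reject strings end in {1}; accept={0}.

states=2 start=0 accept={0} delta: 0a->0 0b->1 0c->0 1a->1 1b->1 1c->0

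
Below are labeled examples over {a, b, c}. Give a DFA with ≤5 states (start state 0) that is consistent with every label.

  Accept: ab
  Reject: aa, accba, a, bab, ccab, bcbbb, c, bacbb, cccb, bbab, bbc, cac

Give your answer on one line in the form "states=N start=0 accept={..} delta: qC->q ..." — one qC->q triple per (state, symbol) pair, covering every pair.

Grow the machine one transition at a time. Run the examples from 0; the earliest place one falls off (shortest prefix, ties alphabetical) gets sent to the lowest-numbered state that keeps every Accept/Reject pair distinguishable — a pair clashes when both reach the same state with identical unread suffix — and to a fresh state only if none does.
a: 0a undefined. 0a->0: ok.
b: 0b undefined. 0b->0: no, ab/aa meet in 0. Open state 1: 0b->1.
c: 0c undefined. 0c->0: no, ab/ccab meet in 1. 0c->1: no, ab/c meet in 1. Open state 2: 0c->2.
ba: 1a undefined. 1a->0: no, ab/bab meet in 1. 1a->1: ok.
bb: 1b undefined. 1b->0: no, ab/bbab meet in 1. 1b->1: no, ab/bab meet in 1. 1b->2: ok.
bc: 1c undefined. 1c->0: ok.
ca: 2a undefined. 2a->0: no, ab/bbab meet in 1. 2a->1: ok.
cc: 2c undefined. 2c->0: no, ab/accba meet in 1. 2c->1: no, ab/accba meet in 1. 2c->2: ok.
accb: 2b undefined. 2b->0: ok.
All examples now run through 3 states with every (state, symbol) defined. Accept strings end in {1}, Reject strings end in {0,2}; accept={1}.

states=3 start=0 accept={1} delta: 0a->0 0b->1 0c->2 1a->1 1b->2 1c->0 2a->1 2b->0 2c->2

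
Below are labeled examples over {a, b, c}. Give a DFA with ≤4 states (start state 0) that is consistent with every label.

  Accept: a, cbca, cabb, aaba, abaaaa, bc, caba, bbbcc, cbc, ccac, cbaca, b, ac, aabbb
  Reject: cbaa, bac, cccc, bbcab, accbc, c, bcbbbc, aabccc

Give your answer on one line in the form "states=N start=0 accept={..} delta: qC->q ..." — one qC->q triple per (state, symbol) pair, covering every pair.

states=4 start=0 accept={1,2} delta: 0a->1 0b->1 0c->0 1a->2 1b->0 1c->1 2a->0 2b->3 2c->0 3a->1 3b->0 3c->0

Fold the examples into a partial DFA from state 0: repeatedly fix the first undefined (state, symbol) met by the shortest-then-alphabetical prefix, trying targets in increasing order and rejecting any under which an Accept and a Reject string meet in one state with the same remainder; add a state when all current targets are rejected. Accepting states are where Accept strings end.
a: 0a undefined. 0a->0: no, ac/c meet in 0 with "c" left. Open state 1: 0a->1.
b: 0b undefined. 0b->0: no, bc/c meet in 0 with "c" left. 0b->1: ok.
c: 0c undefined. 0c->0: ok.
aa: 1a undefined. 1a->0: no, a/cbaa meet in 1. 1a->1: no, a/cbaa meet in 1. Open state 2: 1a->2.
ab: 1b undefined. 1b->0: ok.
ac: 1c undefined. 1c->0: no, bc/cccc meet in 0. 1c->1: ok.
aab: 2b undefined. 2b->0: no, aabbb/cccc meet in 0. 2b->1: no, a/aabccc meet in 1. 2b->2: no, aaba/cbaa meet in 2 with "a" left. Open state 3: 2b->3.
bac: 2c undefined. 2c->0: ok.
aaba: 3a undefined. 3a->0: no, aaba/bac meet in 0. 3a->1: ok.
aabb: 3b undefined. 3b->0: ok.
aabc: 3c undefined. 3c->0: ok.
cbaa: 2a undefined. 2a->0: ok.
All examples now run through 4 states with every (state, symbol) defined. Accept strings end in {1,2}, Reject strings end in {0}; accept={1,2}.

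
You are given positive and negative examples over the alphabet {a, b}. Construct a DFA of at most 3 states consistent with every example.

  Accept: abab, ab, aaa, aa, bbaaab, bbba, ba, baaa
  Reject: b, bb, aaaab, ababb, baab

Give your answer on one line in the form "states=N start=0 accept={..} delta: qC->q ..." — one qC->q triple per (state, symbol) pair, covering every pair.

State merging on the prefix tree: take the shortest (then alphabetical) example prefix whose next move is undefined and point that move at state 0, else 1, else 2, ...; a target is out if some Accept/Reject pair would then sit in one state with the same input left (inseparable). If every existing state is out, open a new one.
a: 0a undefined. 0a->0: no, ab/b meet in 0 with "b" left. Open state 1: 0a->1.
b: 0b undefined. 0b->0: ok.
aa: 1a undefined. 1a->0: no, aa/b meet in 0. 1a->1: no, ab/aaaab meet in 1 with "b" left. Open state 2: 1a->2.
ab: 1b undefined. 1b->0: no, abab/b meet in 0. 1b->1: no, abab/baab meet in 2 with "b" left. 1b->2: ok.
aaa: 2a undefined. 2a->0: no, abab/b meet in 0. 2a->1: ok.
baab: 2b undefined. 2b->0: ok.
All examples now run through 3 states with every (state, symbol) defined. Accept strings end in {1,2}, Reject strings end in {0}; accept={1,2}.

states=3 start=0 accept={1,2} delta: 0a->1 0b->0 1a->2 1b->2 2a->1 2b->0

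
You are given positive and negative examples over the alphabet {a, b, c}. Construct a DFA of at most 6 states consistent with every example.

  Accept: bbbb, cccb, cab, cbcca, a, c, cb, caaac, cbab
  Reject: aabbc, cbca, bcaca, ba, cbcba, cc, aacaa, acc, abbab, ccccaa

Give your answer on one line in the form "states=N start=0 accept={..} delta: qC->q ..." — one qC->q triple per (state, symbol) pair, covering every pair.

states=6 start=0 accept={0,2,3} delta: 0a->0 0b->1 0c->2 1a->1 1b->3 1c->0 2a->1 2b->2 2c->4 3a->0 3b->1 3c->1 4a->1 4b->1 4c->5 5a->0 5b->0 5c->1

Fold the examples into a partial DFA from state 0: repeatedly fix the first undefined (state, symbol) met by the shortest-then-alphabetical prefix, trying targets in increasing order and rejecting any under which an Accept and a Reject string meet in one state with the same remainder; add a state when all current targets are rejected. Accepting states are where Accept strings end.
a: 0a undefined. 0a->0: ok.
b: 0b undefined. 0b->0: no, bbbb/ba meet in 0. Open state 1: 0b->1.
c: 0c undefined. 0c->0: no, a/cc meet in 0. 0c->1: no, cbab/abbab meet in 1 with "bab" left. Open state 2: 0c->2.
ba: 1a undefined. 1a->0: no, a/ba meet in 0. 1a->1: ok.
bb: 1b undefined. 1b->0: no, c/aabbc meet in 2. 1b->1: no, bbbb/ba meet in 1. 1b->2: no, cab/abbab meet in 2 with "ab" left. Open state 3: 1b->3.
bc: 1c undefined. 1c->0: ok.
ca: 2a undefined. 2a->0: no, cab/ba meet in 1. 2a->1: ok.
cb: 2b undefined. 2b->0: no, a/cbcba meet in 0. 2b->1: no, cbcca/bcaca meet in 1. 2b->2: ok.
cc: 2c undefined. 2c->0: no, cbcca/bcaca meet in 1. 2c->1: no, cccb/cbca meet in 1. 2c->2: no, cccb/cc meet in 2. 2c->3: no, cab/cc meet in 3. Open state 4: 2c->4.
bbb: 3b undefined. 3b->0: no, bbbb/bcaca meet in 1. 3b->1: ok.
ccc: 4c undefined. 4c->0: no, cccb/bcaca meet in 1. 4c->1: no, cbcca/bcaca meet in 1. 4c->2: no, cbcca/bcaca meet in 1. 4c->3: no, cccb/bcaca meet in 1. 4c->4: no, cbcca/cbca meet in 4 with "a" left. Open state 5: 4c->5.
abba: 3a undefined. 3a->0: ok.
cbca: 4a undefined. 4a->0: no, a/cbca meet in 0. 4a->1: ok.
cbcb: 4b undefined. 4b->0: no, a/cbcba meet in 0. 4b->1: ok.
cccb: 5b undefined. 5b->0: ok.
cccc: 5c undefined. 5c->0: no, cccb/ccccaa meet in 0. 5c->1: ok.
aabbc: 3c undefined. 3c->0: no, cccb/aabbc meet in 0. 3c->1: ok.
cbcca: 5a undefined. 5a->0: ok.
All examples now run through 6 states with every (state, symbol) defined. Accept strings end in {0,2,3}, Reject strings end in {1,4}; accept={0,2,3}.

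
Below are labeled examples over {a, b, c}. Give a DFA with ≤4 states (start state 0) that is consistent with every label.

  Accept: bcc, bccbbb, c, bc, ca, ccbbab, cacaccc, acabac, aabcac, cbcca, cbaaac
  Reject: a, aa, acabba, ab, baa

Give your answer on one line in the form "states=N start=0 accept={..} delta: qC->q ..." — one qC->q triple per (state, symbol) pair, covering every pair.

Fold the examples into a partial DFA from state 0: repeatedly fix the first undefined (state, symbol) met by the shortest-then-alphabetical prefix, trying targets in increasing order and rejecting any under which an Accept and a Reject string meet in one state with the same remainder; add a state when all current targets are rejected. Accepting states are where Accept strings end.
a: 0a undefined. 0a->0: ok.
b: 0b undefined. 0b->0: ok.
c: 0c undefined. 0c->0: no, bcc/a meet in 0. Open state 1: 0c->1.
ca: 1a undefined. 1a->0: no, ca/a meet in 0. 1a->1: ok.
cb: 1b undefined. 1b->0: ok.
cc: 1c undefined. 1c->0: no, bcc/a meet in 0. 1c->1: no, bccbbb/a meet in 0. Open state 2: 1c->2.
ccb: 2b undefined. 2b->0: no, bccbbb/a meet in 0. 2b->1: no, bccbbb/a meet in 0. 2b->2: ok.
caca: 2a undefined. 2a->0: no, ccbbab/a meet in 0. 2a->1: no, ccbbab/a meet in 0. 2a->2: ok.
cacac: 2c undefined. 2c->0: ok.
All examples now run through 3 states with every (state, symbol) defined. Accept strings end in {1,2}, Reject strings end in {0}; accept={1,2}.

states=3 start=0 accept={1,2} delta: 0a->0 0b->0 0c->1 1a->1 1b->0 1c->2 2a->2 2b->2 2c->0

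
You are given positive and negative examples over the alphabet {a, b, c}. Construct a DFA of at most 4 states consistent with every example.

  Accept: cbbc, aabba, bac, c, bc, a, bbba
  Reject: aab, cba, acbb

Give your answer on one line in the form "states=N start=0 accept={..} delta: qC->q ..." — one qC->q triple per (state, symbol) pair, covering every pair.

states=3 start=0 accept={0} delta: 0a->0 0b->1 0c->0 1a->1 1b->2 1c->0 2a->0 2b->0 2c->0

Fold the examples into a partial DFA from state 0: repeatedly fix the first undefined (state, symbol) met by the shortest-then-alphabetical prefix, trying targets in increasing order and rejecting any under which an Accept and a Reject string meet in one state with the same remainder; add a state when all current targets are rejected. Accepting states are where Accept strings end.
a: 0a undefined. 0a->0: ok.
b: 0b undefined. 0b->0: no, aabba/aab meet in 0. Open state 1: 0b->1.
c: 0c undefined. 0c->0: ok.
ba: 1a undefined. 1a->0: no, bac/cba meet in 0. 1a->1: ok.
bb: 1b undefined. 1b->0: no, cbbc/acbb meet in 0. 1b->1: no, aabba/aab meet in 1. Open state 2: 1b->2.
bc: 1c undefined. 1c->0: ok.
bbb: 2b undefined. 2b->0: ok.
cbbc: 2c undefined. 2c->0: ok.
aabba: 2a undefined. 2a->0: ok.
All examples now run through 3 states with every (state, symbol) defined. Accept strings end in {0}, Reject strings end in {1,2}; accept={0}.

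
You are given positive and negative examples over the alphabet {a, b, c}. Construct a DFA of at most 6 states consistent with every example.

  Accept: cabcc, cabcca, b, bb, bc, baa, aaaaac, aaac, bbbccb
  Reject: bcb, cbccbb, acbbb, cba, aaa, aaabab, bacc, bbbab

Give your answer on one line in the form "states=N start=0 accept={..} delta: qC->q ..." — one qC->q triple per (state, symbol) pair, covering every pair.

states=5 start=0 accept={1,2,3} delta: 0a->0 0b->1 0c->1 1a->2 1b->3 1c->2 2a->1 2b->0 2c->3 3a->0 3b->4 3c->0 4a->2 4b->0 4c->0

State merging on the prefix tree: take the shortest (then alphabetical) example prefix whose next move is undefined and point that move at state 0, else 1, else 2, ...; a target is out if some Accept/Reject pair would then sit in one state with the same input left (inseparable). If every existing state is out, open a new one.
a: 0a undefined. 0a->0: ok.
b: 0b undefined. 0b->0: no, b/aaa meet in 0. Open state 1: 0b->1.
c: 0c undefined. 0c->0: no, aaaaac/aaa meet in 0. 0c->1: ok.
ba: 1a undefined. 1a->0: no, b/aaabab meet in 1. 1a->1: no, bb/aaabab meet in 1 with "b" left. Open state 2: 1a->2.
bb: 1b undefined. 1b->0: no, bb/acbbb meet in 0. 1b->1: no, b/acbbb meet in 1. 1b->2: no, baa/cba meet in 2 with "a" left. Open state 3: 1b->3.
bc: 1c undefined. 1c->0: no, b/bcb meet in 1. 1c->1: no, bb/bcb meet in 3. 1c->2: ok.
baa: 2a undefined. 2a->0: no, baa/aaa meet in 0. 2a->1: ok.
bac: 2c undefined. 2c->0: no, b/bacc meet in 1. 2c->1: no, bc/bacc meet in 2. 2c->2: no, bc/bacc meet in 2. 2c->3: ok.
bbb: 3b undefined. 3b->0: no, b/acbbb meet in 1. 3b->1: no, bb/acbbb meet in 3. 3b->2: no, bb/bbbab meet in 3. 3b->3: no, bb/acbbb meet in 3. Open state 4: 3b->4.
bcb: 2b undefined. 2b->0: ok.
cba: 3a undefined. 3a->0: ok.
cbc: 3c undefined. 3c->0: ok.
bbba: 4a undefined. 4a->0: no, cabcca/bbbab meet in 1. 4a->1: no, bb/bbbab meet in 3. 4a->2: ok.
bbbc: 4c undefined. 4c->0: ok.
acbbb: 4b undefined. 4b->0: ok.
All examples now run through 5 states with every (state, symbol) defined. Accept strings end in {1,2,3}, Reject strings end in {0,4}; accept={1,2,3}.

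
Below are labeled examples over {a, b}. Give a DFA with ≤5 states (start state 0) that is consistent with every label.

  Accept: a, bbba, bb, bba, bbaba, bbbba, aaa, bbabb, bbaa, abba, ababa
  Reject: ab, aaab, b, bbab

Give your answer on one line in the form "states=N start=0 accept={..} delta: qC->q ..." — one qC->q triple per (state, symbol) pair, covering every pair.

Fold the examples into a partial DFA from state 0: repeatedly fix the first undefined (state, symbol) met by the shortest-then-alphabetical prefix, trying targets in increasing order and rejecting any under which an Accept and a Reject string meet in one state with the same remainder; add a state when all current targets are rejected. Accepting states are where Accept strings end.
a: 0a undefined. 0a->0: ok.
b: 0b undefined. 0b->0: no, a/ab meet in 0. Open state 1: 0b->1.
bb: 1b undefined. 1b->0: ok.
aba: 1a undefined. 1a->0: ok.
All examples now run through 2 states with every (state, symbol) defined. Accept strings end in {0}, Reject strings end in {1}; accept={0}.

states=2 start=0 accept={0} delta: 0a->0 0b->1 1a->0 1b->0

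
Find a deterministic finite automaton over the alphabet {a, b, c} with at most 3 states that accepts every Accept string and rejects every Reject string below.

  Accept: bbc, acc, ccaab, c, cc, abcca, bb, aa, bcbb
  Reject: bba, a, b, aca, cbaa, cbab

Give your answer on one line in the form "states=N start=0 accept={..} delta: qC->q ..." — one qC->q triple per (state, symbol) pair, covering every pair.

states=3 start=0 accept={0,2} delta: 0a->1 0b->1 0c->2 1a->0 1b->0 1c->0 2a->0 2b->1 2c->2

Grow the machine one transition at a time. Run the examples from 0; the earliest place one falls off (shortest prefix, ties alphabetical) gets sent to the lowest-numbered state that keeps every Accept/Reject pair distinguishable — a pair clashes when both reach the same state with identical unread suffix — and to a fresh state only if none does.
a: 0a undefined. 0a->0: no, aa/a meet in 0. Open state 1: 0a->1.
b: 0b undefined. 0b->0: no, bb/b meet in 0. 0b->1: ok.
c: 0c undefined. 0c->0: no, ccaab/cbab meet in 1 with "ab" left. 0c->1: no, c/a meet in 1. Open state 2: 0c->2.
aa: 1a undefined. 1a->0: ok.
ab: 1b undefined. 1b->0: ok.
ac: 1c undefined. 1c->0: ok.
cb: 2b undefined. 2b->0: no, bb/cbaa meet in 0. 2b->1: ok.
cc: 2c undefined. 2c->0: no, ccaab/bba meet in 1. 2c->1: no, cc/bba meet in 1. 2c->2: ok.
cca: 2a undefined. 2a->0: ok.
All examples now run through 3 states with every (state, symbol) defined. Accept strings end in {0,2}, Reject strings end in {1}; accept={0,2}.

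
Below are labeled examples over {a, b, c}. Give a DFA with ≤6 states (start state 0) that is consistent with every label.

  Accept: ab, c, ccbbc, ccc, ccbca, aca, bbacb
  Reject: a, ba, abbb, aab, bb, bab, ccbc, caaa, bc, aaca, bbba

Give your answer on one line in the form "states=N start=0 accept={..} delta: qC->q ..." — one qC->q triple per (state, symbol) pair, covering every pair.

Grow the machine one transition at a time. Run the examples from 0; the earliest place one falls off (shortest prefix, ties alphabetical) gets sent to the lowest-numbered state that keeps every Accept/Reject pair distinguishable — a pair clashes when both reach the same state with identical unread suffix — and to a fresh state only if none does.
a: 0a undefined. 0a->0: no, ab/aab meet in 0 with "b" left. Open state 1: 0a->1.
b: 0b undefined. 0b->0: no, ab/bab meet in 1 with "b" left. 0b->1: no, ab/bb meet in 1 with "b" left. Open state 2: 0b->2.
c: 0c undefined. 0c->0: ok.
aa: 1a undefined. 1a->0: ok.
ab: 1b undefined. 1b->0: ok.
ac: 1c undefined. 1c->0: no, aca/a meet in 1. 1c->1: ok.
ba: 2a undefined. 2a->0: no, ab/ba meet in 0. 2a->1: no, ab/bab meet in 0. 2a->2: ok.
bb: 2b undefined. 2b->0: no, ab/abbb meet in 0. 2b->1: no, ccbbc/a meet in 1. 2b->2: no, ccbbc/ccbc meet in 2 with "c" left. Open state 3: 2b->3.
bc: 2c undefined. 2c->0: no, ab/ccbc meet in 0. 2c->1: ok.
bba: 3a undefined. 3a->0: no, bbacb/ba meet in 2. 3a->1: ok.
bbb: 3b undefined. 3b->0: ok.
ccbbc: 3c undefined. 3c->0: ok.
All examples now run through 4 states with every (state, symbol) defined. Accept strings end in {0}, Reject strings end in {1,2,3}; accept={0}.

states=4 start=0 accept={0} delta: 0a->1 0b->2 0c->0 1a->0 1b->0 1c->1 2a->2 2b->3 2c->1 3a->1 3b->0 3c->0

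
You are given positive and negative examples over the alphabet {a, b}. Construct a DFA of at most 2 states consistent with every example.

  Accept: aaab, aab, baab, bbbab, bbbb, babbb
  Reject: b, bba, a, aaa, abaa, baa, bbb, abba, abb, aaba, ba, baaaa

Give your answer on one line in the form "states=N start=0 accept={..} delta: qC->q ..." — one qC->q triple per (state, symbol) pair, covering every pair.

State merging on the prefix tree: take the shortest (then alphabetical) example prefix whose next move is undefined and point that move at state 0, else 1, else 2, ...; a target is out if some Accept/Reject pair would then sit in one state with the same input left (inseparable). If every existing state is out, open a new one.
a: 0a undefined. 0a->0: no, aaab/b meet in 0 with "b" left. Open state 1: 0a->1.
b: 0b undefined. 0b->0: no, bbbb/b meet in 0. 0b->1: ok.
aa: 1a undefined. 1a->0: no, aab/b meet in 1. 1a->1: ok.
ab: 1b undefined. 1b->0: ok.
All examples now run through 2 states with every (state, symbol) defined. Accept strings end in {0}, Reject strings end in {1}; accept={0}.

states=2 start=0 accept={0} delta: 0a->1 0b->1 1a->1 1b->0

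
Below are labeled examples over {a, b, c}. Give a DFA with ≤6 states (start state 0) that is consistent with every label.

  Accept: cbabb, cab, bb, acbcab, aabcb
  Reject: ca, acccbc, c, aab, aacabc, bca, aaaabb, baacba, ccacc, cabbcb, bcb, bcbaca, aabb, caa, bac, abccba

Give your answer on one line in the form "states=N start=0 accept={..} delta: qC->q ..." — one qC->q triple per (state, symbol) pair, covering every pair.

states=4 start=0 accept={0} delta: 0a->1 0b->0 0c->2 1a->1 1b->1 1c->3 2a->3 2b->2 2c->0 3a->1 3b->0 3c->1

Fold the examples into a partial DFA from state 0: repeatedly fix the first undefined (state, symbol) met by the shortest-then-alphabetical prefix, trying targets in increasing order and rejecting any under which an Accept and a Reject string meet in one state with the same remainder; add a state when all current targets are rejected. Accepting states are where Accept strings end.
a: 0a undefined. 0a->0: no, bb/aaaabb meet in 0 with "bb" left. Open state 1: 0a->1.
b: 0b undefined. 0b->0: ok.
c: 0c undefined. 0c->0: no, bb/c meet in 0. 0c->1: no, cab/aab meet in 1 with "ab" left. Open state 2: 0c->2.
aa: 1a undefined. 1a->0: no, bb/aab meet in 0. 1a->1: ok.
ab: 1b undefined. 1b->0: no, bb/aab meet in 0. 1b->1: ok.
ac: 1c undefined. 1c->0: no, bb/aacabc meet in 0. 1c->1: no, acbcab/acccbc meet in 1. 1c->2: no, aabcb/bcb meet in 2 with "b" left. Open state 3: 1c->3.
ca: 2a undefined. 2a->0: no, cab/ca meet in 0. 2a->1: no, cab/ca meet in 1. 2a->2: no, cab/bcb meet in 2 with "b" left. 2a->3: ok.
cb: 2b undefined. 2b->0: no, cbabb/aab meet in 1. 2b->1: no, cbabb/aab meet in 1. 2b->2: ok.
cc: 2c undefined. 2c->0: ok.
acb: 3b undefined. 3b->0: ok.
acc: 3c undefined. 3c->0: no, cbabb/acccbc meet in 0. 3c->1: ok.
caa: 3a undefined. 3a->0: no, cbabb/caa meet in 0. 3a->1: ok.
All examples now run through 4 states with every (state, symbol) defined. Accept strings end in {0}, Reject strings end in {1,2,3}; accept={0}.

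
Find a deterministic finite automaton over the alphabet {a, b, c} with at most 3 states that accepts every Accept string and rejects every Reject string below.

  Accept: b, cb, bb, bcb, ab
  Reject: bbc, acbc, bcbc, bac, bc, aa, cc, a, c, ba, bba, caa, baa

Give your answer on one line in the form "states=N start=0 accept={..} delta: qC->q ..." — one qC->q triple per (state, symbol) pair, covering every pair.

State merging on the prefix tree: take the shortest (then alphabetical) example prefix whose next move is undefined and point that move at state 0, else 1, else 2, ...; a target is out if some Accept/Reject pair would then sit in one state with the same input left (inseparable). If every existing state is out, open a new one.
a: 0a undefined. 0a->0: ok.
b: 0b undefined. 0b->0: no, b/aa meet in 0. Open state 1: 0b->1.
c: 0c undefined. 0c->0: ok.
ba: 1a undefined. 1a->0: ok.
bb: 1b undefined. 1b->0: no, bb/bbc meet in 0. 1b->1: ok.
bc: 1c undefined. 1c->0: ok.
All examples now run through 2 states with every (state, symbol) defined. Accept strings end in {1}, Reject strings end in {0}; accept={1}.

states=2 start=0 accept={1} delta: 0a->0 0b->1 0c->0 1a->0 1b->1 1c->0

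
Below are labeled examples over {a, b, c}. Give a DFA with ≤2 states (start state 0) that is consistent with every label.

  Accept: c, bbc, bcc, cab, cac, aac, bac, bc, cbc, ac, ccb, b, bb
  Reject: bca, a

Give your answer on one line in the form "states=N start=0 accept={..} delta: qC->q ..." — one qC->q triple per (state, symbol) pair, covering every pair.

states=2 start=0 accept={1} delta: 0a->0 0b->1 0c->1 1a->0 1b->1 1c->1

Fold the examples into a partial DFA from state 0: repeatedly fix the first undefined (state, symbol) met by the shortest-then-alphabetical prefix, trying targets in increasing order and rejecting any under which an Accept and a Reject string meet in one state with the same remainder; add a state when all current targets are rejected. Accepting states are where Accept strings end.
a: 0a undefined. 0a->0: ok.
b: 0b undefined. 0b->0: no, b/a meet in 0. Open state 1: 0b->1.
c: 0c undefined. 0c->0: no, c/a meet in 0. 0c->1: ok.
ba: 1a undefined. 1a->0: ok.
bb: 1b undefined. 1b->0: no, bb/a meet in 0. 1b->1: ok.
bc: 1c undefined. 1c->0: no, bbc/bca meet in 0. 1c->1: ok.
All examples now run through 2 states with every (state, symbol) defined. Accept strings end in {1}, Reject strings end in {0}; accept={1}.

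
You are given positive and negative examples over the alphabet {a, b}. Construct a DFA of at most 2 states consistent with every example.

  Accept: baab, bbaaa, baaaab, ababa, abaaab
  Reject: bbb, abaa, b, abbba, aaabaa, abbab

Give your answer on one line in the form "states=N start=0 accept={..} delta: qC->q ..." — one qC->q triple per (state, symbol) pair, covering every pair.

Grow the machine one transition at a time. Run the examples from 0; the earliest place one falls off (shortest prefix, ties alphabetical) gets sent to the lowest-numbered state that keeps every Accept/Reject pair distinguishable — a pair clashes when both reach the same state with identical unread suffix — and to a fresh state only if none does.
a: 0a undefined. 0a->0: ok.
b: 0b undefined. 0b->0: no, baab/bbb meet in 0. Open state 1: 0b->1.
ba: 1a undefined. 1a->0: no, baab/b meet in 1. 1a->1: ok.
bb: 1b undefined. 1b->0: ok.
All examples now run through 2 states with every (state, symbol) defined. Accept strings end in {0}, Reject strings end in {1}; accept={0}.

states=2 start=0 accept={0} delta: 0a->0 0b->1 1a->1 1b->0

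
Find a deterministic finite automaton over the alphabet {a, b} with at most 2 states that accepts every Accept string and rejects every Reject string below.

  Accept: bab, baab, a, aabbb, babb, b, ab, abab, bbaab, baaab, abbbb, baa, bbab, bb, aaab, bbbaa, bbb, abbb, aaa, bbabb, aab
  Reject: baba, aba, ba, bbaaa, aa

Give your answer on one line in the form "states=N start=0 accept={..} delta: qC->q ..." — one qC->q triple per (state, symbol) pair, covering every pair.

states=2 start=0 accept={1} delta: 0a->1 0b->1 1a->0 1b->1

State merging on the prefix tree: take the shortest (then alphabetical) example prefix whose next move is undefined and point that move at state 0, else 1, else 2, ...; a target is out if some Accept/Reject pair would then sit in one state with the same input left (inseparable). If every existing state is out, open a new one.
a: 0a undefined. 0a->0: no, a/aa meet in 0. Open state 1: 0a->1.
b: 0b undefined. 0b->0: no, a/ba meet in 1. 0b->1: ok.
aa: 1a undefined. 1a->0: ok.
ab: 1b undefined. 1b->0: no, bab/aba meet in 1. 1b->1: ok.
All examples now run through 2 states with every (state, symbol) defined. Accept strings end in {1}, Reject strings end in {0}; accept={1}.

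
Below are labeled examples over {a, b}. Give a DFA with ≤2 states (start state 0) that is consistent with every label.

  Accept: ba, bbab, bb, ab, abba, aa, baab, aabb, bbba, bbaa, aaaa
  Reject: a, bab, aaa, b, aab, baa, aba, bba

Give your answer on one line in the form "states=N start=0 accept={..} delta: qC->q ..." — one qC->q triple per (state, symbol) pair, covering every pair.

states=2 start=0 accept={0} delta: 0a->1 0b->1 1a->0 1b->0

Fold the examples into a partial DFA from state 0: repeatedly fix the first undefined (state, symbol) met by the shortest-then-alphabetical prefix, trying targets in increasing order and rejecting any under which an Accept and a Reject string meet in one state with the same remainder; add a state when all current targets are rejected. Accepting states are where Accept strings end.
a: 0a undefined. 0a->0: no, ba/aba meet in 0 with "ba" left. Open state 1: 0a->1.
b: 0b undefined. 0b->0: no, ba/a meet in 1. 0b->1: ok.
aa: 1a undefined. 1a->0: ok.
ab: 1b undefined. 1b->0: ok.
All examples now run through 2 states with every (state, symbol) defined. Accept strings end in {0}, Reject strings end in {1}; accept={0}.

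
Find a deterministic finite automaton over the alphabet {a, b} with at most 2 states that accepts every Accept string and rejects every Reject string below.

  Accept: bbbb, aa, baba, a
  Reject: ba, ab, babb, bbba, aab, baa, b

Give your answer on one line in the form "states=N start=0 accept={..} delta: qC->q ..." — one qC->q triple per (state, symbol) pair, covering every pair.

Fold the examples into a partial DFA from state 0: repeatedly fix the first undefined (state, symbol) met by the shortest-then-alphabetical prefix, trying targets in increasing order and rejecting any under which an Accept and a Reject string meet in one state with the same remainder; add a state when all current targets are rejected. Accepting states are where Accept strings end.
a: 0a undefined. 0a->0: ok.
b: 0b undefined. 0b->0: no, bbbb/ba meet in 0. Open state 1: 0b->1.
ba: 1a undefined. 1a->0: no, aa/ba meet in 0. 1a->1: ok.
bb: 1b undefined. 1b->0: ok.
All examples now run through 2 states with every (state, symbol) defined. Accept strings end in {0}, Reject strings end in {1}; accept={0}.

states=2 start=0 accept={0} delta: 0a->0 0b->1 1a->1 1b->0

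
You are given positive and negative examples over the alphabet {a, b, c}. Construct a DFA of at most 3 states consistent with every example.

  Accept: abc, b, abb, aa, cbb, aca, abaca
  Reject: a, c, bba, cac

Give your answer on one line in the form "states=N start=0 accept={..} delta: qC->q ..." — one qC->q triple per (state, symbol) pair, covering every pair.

states=3 start=0 accept={0} delta: 0a->1 0b->0 0c->1 1a->0 1b->2 1c->1 2a->0 2b->0 2c->0

Grow the machine one transition at a time. Run the examples from 0; the earliest place one falls off (shortest prefix, ties alphabetical) gets sent to the lowest-numbered state that keeps every Accept/Reject pair distinguishable — a pair clashes when both reach the same state with identical unread suffix — and to a fresh state only if none does.
a: 0a undefined. 0a->0: no, aa/a meet in 0. Open state 1: 0a->1.
b: 0b undefined. 0b->0: ok.
c: 0c undefined. 0c->0: no, b/c meet in 0. 0c->1: ok.
aa: 1a undefined. 1a->0: ok.
ab: 1b undefined. 1b->0: no, abc/a meet in 1. 1b->1: no, abb/a meet in 1. Open state 2: 1b->2.
ac: 1c undefined. 1c->0: no, aca/a meet in 1. 1c->1: ok.
aba: 2a undefined. 2a->0: ok.
abb: 2b undefined. 2b->0: ok.
abc: 2c undefined. 2c->0: ok.
All examples now run through 3 states with every (state, symbol) defined. Accept strings end in {0}, Reject strings end in {1}; accept={0}.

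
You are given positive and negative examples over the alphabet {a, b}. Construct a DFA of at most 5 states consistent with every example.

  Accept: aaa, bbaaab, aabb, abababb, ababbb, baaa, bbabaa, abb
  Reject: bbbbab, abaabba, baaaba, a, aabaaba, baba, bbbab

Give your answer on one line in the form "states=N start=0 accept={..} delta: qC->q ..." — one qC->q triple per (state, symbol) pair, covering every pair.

State merging on the prefix tree: take the shortest (then alphabetical) example prefix whose next move is undefined and point that move at state 0, else 1, else 2, ...; a target is out if some Accept/Reject pair would then sit in one state with the same input left (inseparable). If every existing state is out, open a new one.
a: 0a undefined. 0a->0: no, aaa/a meet in 0. Open state 1: 0a->1.
b: 0b undefined. 0b->0: ok.
aa: 1a undefined. 1a->0: no, aaa/a meet in 1. 1a->1: no, aaa/a meet in 1. Open state 2: 1a->2.
ab: 1b undefined. 1b->0: no, abababb/bbbbab meet in 0. 1b->1: no, abb/bbbbab meet in 1. 1b->2: no, aaa/baba meet in 2 with "a" left. Open state 3: 1b->3.
aaa: 2a undefined. 2a->0: ok.
aab: 2b undefined. 2b->0: ok.
aba: 3a undefined. 3a->0: no, aaa/baba meet in 0. 3a->1: ok.
abb: 3b undefined. 3b->0: ok.
All examples now run through 4 states with every (state, symbol) defined. Accept strings end in {0,2}, Reject strings end in {1,3}; accept={0,2}.

states=4 start=0 accept={0,2} delta: 0a->1 0b->0 1a->2 1b->3 2a->0 2b->0 3a->1 3b->0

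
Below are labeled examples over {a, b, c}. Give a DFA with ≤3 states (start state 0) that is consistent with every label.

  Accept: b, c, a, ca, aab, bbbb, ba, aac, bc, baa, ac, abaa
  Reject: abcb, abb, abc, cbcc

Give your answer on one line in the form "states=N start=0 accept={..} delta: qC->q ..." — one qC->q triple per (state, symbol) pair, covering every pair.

State merging on the prefix tree: take the shortest (then alphabetical) example prefix whose next move is undefined and point that move at state 0, else 1, else 2, ...; a target is out if some Accept/Reject pair would then sit in one state with the same input left (inseparable). If every existing state is out, open a new one.
a: 0a undefined. 0a->0: no, bc/abc meet in 0 with "bc" left. Open state 1: 0a->1.
b: 0b undefined. 0b->0: ok.
c: 0c undefined. 0c->0: no, b/cbcc meet in 0. 0c->1: ok.
aa: 1a undefined. 1a->0: ok.
ab: 1b undefined. 1b->0: no, b/abcb meet in 0. 1b->1: no, c/abb meet in 1. Open state 2: 1b->2.
ac: 1c undefined. 1c->0: ok.
aba: 2a undefined. 2a->0: ok.
abb: 2b undefined. 2b->0: no, b/abb meet in 0. 2b->1: no, c/abb meet in 1. 2b->2: ok.
abc: 2c undefined. 2c->0: no, b/abcb meet in 0. 2c->1: no, b/cbcc meet in 0. 2c->2: ok.
All examples now run through 3 states with every (state, symbol) defined. Accept strings end in {0,1}, Reject strings end in {2}; accept={0,1}.

states=3 start=0 accept={0,1} delta: 0a->1 0b->0 0c->1 1a->0 1b->2 1c->0 2a->0 2b->2 2c->2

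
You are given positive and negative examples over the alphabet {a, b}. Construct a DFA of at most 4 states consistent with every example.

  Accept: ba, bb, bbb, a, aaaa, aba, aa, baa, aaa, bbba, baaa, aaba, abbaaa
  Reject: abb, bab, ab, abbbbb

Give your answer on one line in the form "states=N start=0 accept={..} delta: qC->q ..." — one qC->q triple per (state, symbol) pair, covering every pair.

State merging on the prefix tree: take the shortest (then alphabetical) example prefix whose next move is undefined and point that move at state 0, else 1, else 2, ...; a target is out if some Accept/Reject pair would then sit in one state with the same input left (inseparable). If every existing state is out, open a new one.
a: 0a undefined. 0a->0: no, bb/abb meet in 0 with "bb" left. Open state 1: 0a->1.
b: 0b undefined. 0b->0: ok.
aa: 1a undefined. 1a->0: ok.
ab: 1b undefined. 1b->0: no, bb/abb meet in 0. 1b->1: no, ba/abb meet in 1. Open state 2: 1b->2.
aba: 2a undefined. 2a->0: ok.
abb: 2b undefined. 2b->0: no, bb/abb meet in 0. 2b->1: no, ba/abb meet in 1. 2b->2: ok.
All examples now run through 3 states with every (state, symbol) defined. Accept strings end in {0,1}, Reject strings end in {2}; accept={0,1}.

states=3 start=0 accept={0,1} delta: 0a->1 0b->0 1a->0 1b->2 2a->0 2b->2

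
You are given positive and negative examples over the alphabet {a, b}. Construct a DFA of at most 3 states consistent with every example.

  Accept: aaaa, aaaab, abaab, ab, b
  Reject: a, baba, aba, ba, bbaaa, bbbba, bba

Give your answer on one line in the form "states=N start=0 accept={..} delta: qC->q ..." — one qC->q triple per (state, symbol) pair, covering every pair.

states=2 start=0 accept={0} delta: 0a->1 0b->0 1a->0 1b->0

Fold the examples into a partial DFA from state 0: repeatedly fix the first undefined (state, symbol) met by the shortest-then-alphabetical prefix, trying targets in increasing order and rejecting any under which an Accept and a Reject string meet in one state with the same remainder; add a state when all current targets are rejected. Accepting states are where Accept strings end.
a: 0a undefined. 0a->0: no, aaaa/a meet in 0. Open state 1: 0a->1.
b: 0b undefined. 0b->0: ok.
aa: 1a undefined. 1a->0: ok.
ab: 1b undefined. 1b->0: ok.
All examples now run through 2 states with every (state, symbol) defined. Accept strings end in {0}, Reject strings end in {1}; accept={0}.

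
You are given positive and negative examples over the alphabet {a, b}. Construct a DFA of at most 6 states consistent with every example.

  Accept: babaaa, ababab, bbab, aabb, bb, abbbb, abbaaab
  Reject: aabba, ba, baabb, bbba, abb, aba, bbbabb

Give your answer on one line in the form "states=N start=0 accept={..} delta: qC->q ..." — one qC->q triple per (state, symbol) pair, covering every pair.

State merging on the prefix tree: take the shortest (then alphabetical) example prefix whose next move is undefined and point that move at state 0, else 1, else 2, ...; a target is out if some Accept/Reject pair would then sit in one state with the same input left (inseparable). If every existing state is out, open a new one.
a: 0a undefined. 0a->0: no, aabb/abb meet in 0 with "bb" left. Open state 1: 0a->1.
b: 0b undefined. 0b->0: no, aabb/baabb meet in 1 with "abb" left. 0b->1: ok.
aa: 1a undefined. 1a->0: no, babaaa/ba meet in 0. 1a->1: no, aabb/baabb meet in 1 with "bb" left. Open state 2: 1a->2.
ab: 1b undefined. 1b->0: no, aabb/bbbabb meet in 2 with "bb" left. 1b->1: no, aabb/bbbabb meet in 2 with "bb" left. 1b->2: no, bb/ba meet in 2. Open state 3: 1b->3.
aab: 2b undefined. 2b->0: ok.
aba: 3a undefined. 3a->0: no, ababab/aba meet in 0. 3a->1: no, aabb/aba meet in 1. 3a->2: ok.
abb: 3b undefined. 3b->0: no, bbab/abb meet in 0. 3b->1: no, aabb/abb meet in 1. 3b->2: no, babaaa/bbba meet in 2 with "a" left. 3b->3: no, ababab/abb meet in 3. Open state 4: 3b->4.
baa: 2a undefined. 2a->0: no, ababab/baabb meet in 3. 2a->1: ok.
abba: 4a undefined. 4a->0: no, ababab/bbbabb meet in 3. 4a->1: no, babaaa/bbba meet in 1. 4a->2: no, babaaa/bbbabb meet in 1. 4a->3: no, ababab/bbba meet in 3. 4a->4: no, abbbb/bbbabb meet in 4 with "bb" left. Open state 5: 4a->5.
abbb: 4b undefined. 4b->0: ok.
abbaa: 5a undefined. 5a->0: ok.
bbbab: 5b undefined. 5b->0: no, babaaa/bbbabb meet in 1. 5b->1: no, ababab/bbbabb meet in 3. 5b->2: no, bbab/bbbabb meet in 0. 5b->3: ok.
All examples now run through 6 states with every (state, symbol) defined. Accept strings end in {0,1,3}, Reject strings end in {2,4,5}; accept={0,1,3}.

states=6 start=0 accept={0,1,3} delta: 0a->1 0b->1 1a->2 1b->3 2a->1 2b->0 3a->2 3b->4 4a->5 4b->0 5a->0 5b->3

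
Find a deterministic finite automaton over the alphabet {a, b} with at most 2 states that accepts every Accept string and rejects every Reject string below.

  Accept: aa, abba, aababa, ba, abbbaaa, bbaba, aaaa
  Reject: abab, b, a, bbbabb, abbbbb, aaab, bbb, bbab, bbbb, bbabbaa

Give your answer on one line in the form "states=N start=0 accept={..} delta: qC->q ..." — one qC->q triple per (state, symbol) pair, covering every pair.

states=2 start=0 accept={0} delta: 0a->1 0b->1 1a->0 1b->1

State merging on the prefix tree: take the shortest (then alphabetical) example prefix whose next move is undefined and point that move at state 0, else 1, else 2, ...; a target is out if some Accept/Reject pair would then sit in one state with the same input left (inseparable). If every existing state is out, open a new one.
a: 0a undefined. 0a->0: no, aa/a meet in 0. Open state 1: 0a->1.
b: 0b undefined. 0b->0: no, ba/a meet in 1. 0b->1: ok.
aa: 1a undefined. 1a->0: ok.
ab: 1b undefined. 1b->0: no, aa/abab meet in 0. 1b->1: ok.
All examples now run through 2 states with every (state, symbol) defined. Accept strings end in {0}, Reject strings end in {1}; accept={0}.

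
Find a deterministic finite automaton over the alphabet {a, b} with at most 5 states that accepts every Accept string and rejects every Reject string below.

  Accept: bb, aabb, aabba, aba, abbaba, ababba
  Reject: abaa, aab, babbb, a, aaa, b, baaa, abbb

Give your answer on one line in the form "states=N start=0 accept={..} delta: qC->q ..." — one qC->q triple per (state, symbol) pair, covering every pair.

Grow the machine one transition at a time. Run the examples from 0; the earliest place one falls off (shortest prefix, ties alphabetical) gets sent to the lowest-numbered state that keeps every Accept/Reject pair distinguishable — a pair clashes when both reach the same state with identical unread suffix — and to a fresh state only if none does.
a: 0a undefined. 0a->0: ok.
b: 0b undefined. 0b->0: no, bb/abaa meet in 0. Open state 1: 0b->1.
ba: 1a undefined. 1a->0: no, aba/abaa meet in 0. 1a->1: no, aba/abaa meet in 1. Open state 2: 1a->2.
bb: 1b undefined. 1b->0: no, bb/a meet in 0. 1b->1: no, bb/aab meet in 1. 1b->2: no, aabba/abaa meet in 2 with "a" left. Open state 3: 1b->3.
baa: 2a undefined. 2a->0: ok.
bab: 2b undefined. 2b->0: no, bb/babbb meet in 3. 2b->1: ok.
abba: 3a undefined. 3a->0: no, aabba/abaa meet in 0. 3a->1: no, aabba/aab meet in 1. 3a->2: ok.
abbb: 3b undefined. 3b->0: ok.
All examples now run through 4 states with every (state, symbol) defined. Accept strings end in {2,3}, Reject strings end in {0,1}; accept={2,3}.

states=4 start=0 accept={2,3} delta: 0a->0 0b->1 1a->2 1b->3 2a->0 2b->1 3a->2 3b->0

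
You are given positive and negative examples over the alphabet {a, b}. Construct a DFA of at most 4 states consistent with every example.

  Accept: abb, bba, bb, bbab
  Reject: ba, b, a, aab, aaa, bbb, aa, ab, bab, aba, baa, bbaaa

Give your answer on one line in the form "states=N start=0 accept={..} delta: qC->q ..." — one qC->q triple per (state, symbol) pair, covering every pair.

states=4 start=0 accept={2,3} delta: 0a->0 0b->1 1a->0 1b->2 2a->3 2b->0 3a->0 3b->2

Grow the machine one transition at a time. Run the examples from 0; the earliest place one falls off (shortest prefix, ties alphabetical) gets sent to the lowest-numbered state that keeps every Accept/Reject pair distinguishable — a pair clashes when both reach the same state with identical unread suffix — and to a fresh state only if none does.
a: 0a undefined. 0a->0: ok.
b: 0b undefined. 0b->0: no, abb/ba meet in 0. Open state 1: 0b->1.
ba: 1a undefined. 1a->0: ok.
bb: 1b undefined. 1b->0: no, abb/ba meet in 0. 1b->1: no, abb/b meet in 1. Open state 2: 1b->2.
bba: 2a undefined. 2a->0: no, bba/ba meet in 0. 2a->1: no, bba/b meet in 1. 2a->2: no, abb/bbaaa meet in 2. Open state 3: 2a->3.
bbb: 2b undefined. 2b->0: ok.
bbaa: 3a undefined. 3a->0: ok.
bbab: 3b undefined. 3b->0: no, bbab/ba meet in 0. 3b->1: no, bbab/b meet in 1. 3b->2: ok.
All examples now run through 4 states with every (state, symbol) defined. Accept strings end in {2,3}, Reject strings end in {0,1}; accept={2,3}.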